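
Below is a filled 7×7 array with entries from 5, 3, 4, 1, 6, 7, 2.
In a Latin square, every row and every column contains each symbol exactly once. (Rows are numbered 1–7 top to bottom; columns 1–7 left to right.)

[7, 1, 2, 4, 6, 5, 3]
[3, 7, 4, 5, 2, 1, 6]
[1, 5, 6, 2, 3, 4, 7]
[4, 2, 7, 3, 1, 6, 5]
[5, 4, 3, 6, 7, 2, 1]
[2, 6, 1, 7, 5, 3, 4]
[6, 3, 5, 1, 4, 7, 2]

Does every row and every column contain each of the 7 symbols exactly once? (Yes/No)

Each row is a permutation of the 7 symbols, and so is each column.

Yes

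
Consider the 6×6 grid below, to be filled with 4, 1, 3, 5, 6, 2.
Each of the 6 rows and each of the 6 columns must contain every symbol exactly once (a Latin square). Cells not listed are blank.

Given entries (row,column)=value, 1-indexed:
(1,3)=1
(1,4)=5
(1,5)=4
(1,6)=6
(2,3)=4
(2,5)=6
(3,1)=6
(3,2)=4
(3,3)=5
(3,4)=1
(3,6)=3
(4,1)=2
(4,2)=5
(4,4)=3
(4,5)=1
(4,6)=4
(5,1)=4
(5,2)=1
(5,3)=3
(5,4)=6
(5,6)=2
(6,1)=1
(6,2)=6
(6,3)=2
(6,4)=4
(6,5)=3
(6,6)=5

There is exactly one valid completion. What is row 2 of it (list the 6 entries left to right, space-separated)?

Row 2, column 4: row 2 has {4, 6} and column 4 has {4, 1, 3, 5, 6}, leaving only 2.
Row 2, column 2: row 2 has {4, 6, 2} and column 2 has {4, 1, 5, 6}, leaving only 3.
Row 2, column 1: row 2 has {4, 3, 6, 2} and column 1 has {4, 1, 6, 2}, leaving only 5.
Row 2, column 6: row 2 has {4, 3, 5, 6, 2} and column 6 has {4, 3, 5, 6, 2}, leaving only 1.
So row 2 reads: 5 3 4 2 6 1.

5 3 4 2 6 1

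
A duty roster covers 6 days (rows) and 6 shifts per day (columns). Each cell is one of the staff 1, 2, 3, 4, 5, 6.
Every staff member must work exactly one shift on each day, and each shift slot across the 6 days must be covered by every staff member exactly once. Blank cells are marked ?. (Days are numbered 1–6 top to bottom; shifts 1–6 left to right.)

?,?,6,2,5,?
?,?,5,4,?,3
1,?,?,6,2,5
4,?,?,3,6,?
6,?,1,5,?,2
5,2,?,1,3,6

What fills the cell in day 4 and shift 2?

Day 1, shift 1: day 1 has {2, 5, 6} and shift 1 has {1, 4, 5, 6}, leaving only 3.
Day 2, shift 1: day 2 has {3, 4, 5} and shift 1 has {1, 3, 4, 5, 6}, leaving only 2.
Day 2, shift 5: day 2 has {2, 3, 4, 5} and shift 5 has {2, 3, 5, 6}, leaving only 1.
Day 2, shift 2: day 2 has {1, 2, 3, 4, 5} and shift 2 has {2}, leaving only 6.
Day 4, shift 3: day 4 has {3, 4, 6} and shift 3 has {1, 5, 6}, leaving only 2.
Day 4, shift 6: day 4 has {2, 3, 4, 6} and shift 6 has {2, 3, 5, 6}, leaving only 1.
Day 4 already has {1, 2, 3, 4, 6} and shift 2 already has {2, 6}, so day 4, shift 2 must be 5.

5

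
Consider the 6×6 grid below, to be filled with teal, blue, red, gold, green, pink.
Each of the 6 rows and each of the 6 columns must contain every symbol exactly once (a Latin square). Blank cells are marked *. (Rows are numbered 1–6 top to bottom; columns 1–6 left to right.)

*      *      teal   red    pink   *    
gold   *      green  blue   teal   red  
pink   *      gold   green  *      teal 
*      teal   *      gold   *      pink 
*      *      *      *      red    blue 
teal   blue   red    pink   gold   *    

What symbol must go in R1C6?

Row 2, column 2: row 2 has {teal, blue, red, gold, green} and column 2 has {teal, blue}, leaving only pink.
Row 3, column 2: row 3 has {teal, gold, green, pink} and column 2 has {teal, blue, pink}, leaving only red.
Row 3, column 5: row 3 has {teal, red, gold, green, pink} and column 5 has {teal, red, gold, pink}, leaving only blue.
Row 4, column 3: row 4 has {teal, gold, pink} and column 3 has {teal, red, gold, green}, leaving only blue.
Row 4, column 5: row 4 has {teal, blue, gold, pink} and column 5 has {teal, blue, red, gold, pink}, leaving only green.
Row 4, column 1: row 4 has {teal, blue, gold, green, pink} and column 1 has {teal, gold, pink}, leaving only red.
Row 5, column 1: row 5 has {blue, red} and column 1 has {teal, red, gold, pink}, leaving only green.
Row 1, column 1: row 1 has {teal, red, pink} and column 1 has {teal, red, gold, green, pink}, leaving only blue.
Row 5, column 2: row 5 has {blue, red, green} and column 2 has {teal, blue, red, pink}, leaving only gold.
Row 1, column 2: row 1 has {teal, blue, red, pink} and column 2 has {teal, blue, red, gold, pink}, leaving only green.
Row 1 already has {teal, blue, red, green, pink} and column 6 already has {teal, blue, red, pink}, so row 1, column 6 must be gold.

gold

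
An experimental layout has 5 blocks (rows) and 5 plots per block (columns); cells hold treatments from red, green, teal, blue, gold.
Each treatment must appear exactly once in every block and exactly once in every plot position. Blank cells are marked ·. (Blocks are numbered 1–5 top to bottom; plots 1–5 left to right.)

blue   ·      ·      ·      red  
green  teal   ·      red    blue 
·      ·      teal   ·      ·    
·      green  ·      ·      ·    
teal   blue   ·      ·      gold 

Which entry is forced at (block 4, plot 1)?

Block 1, plot 2: block 1 has {red, blue} and plot 2 has {green, teal, blue}, leaving only gold.
Block 1, plot 3: block 1 has {red, blue, gold} and plot 3 has {teal}, leaving only green.
Block 1, plot 4: block 1 has {red, green, blue, gold} and plot 4 has {red}, leaving only teal.
Block 2, plot 3: block 2 has {red, green, teal, blue} and plot 3 has {green, teal}, leaving only gold.
Block 3, plot 2: block 3 has {teal} and plot 2 has {green, teal, blue, gold}, leaving only red.
Block 3, plot 1: block 3 has {red, teal} and plot 1 has {green, teal, blue}, leaving only gold.
Block 4 already has {green} and plot 1 already has {green, teal, blue, gold}, so block 4, plot 1 must be red.

red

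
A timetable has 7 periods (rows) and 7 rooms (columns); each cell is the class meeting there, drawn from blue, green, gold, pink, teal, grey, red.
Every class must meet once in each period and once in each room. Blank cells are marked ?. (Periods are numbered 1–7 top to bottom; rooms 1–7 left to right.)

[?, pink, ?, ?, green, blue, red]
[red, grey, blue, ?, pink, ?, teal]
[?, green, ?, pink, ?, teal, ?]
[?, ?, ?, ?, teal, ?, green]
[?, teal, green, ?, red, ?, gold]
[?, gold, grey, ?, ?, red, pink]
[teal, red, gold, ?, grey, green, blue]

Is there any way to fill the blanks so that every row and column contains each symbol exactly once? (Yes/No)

No

Period 7, room 4: period 7 together with room 4 already contain {blue, green, gold, pink, teal, grey, red} — every symbol — so nothing can go there. The grid has no valid completion.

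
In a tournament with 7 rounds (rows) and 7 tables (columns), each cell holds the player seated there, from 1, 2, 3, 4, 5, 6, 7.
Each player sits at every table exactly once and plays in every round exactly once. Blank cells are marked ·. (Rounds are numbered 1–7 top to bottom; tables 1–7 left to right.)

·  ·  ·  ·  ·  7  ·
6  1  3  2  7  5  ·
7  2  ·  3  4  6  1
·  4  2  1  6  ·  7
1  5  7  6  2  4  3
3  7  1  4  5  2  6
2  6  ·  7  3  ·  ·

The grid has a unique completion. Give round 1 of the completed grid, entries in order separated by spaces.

Round 1, table 2: round 1 has {7} and table 2 has {1, 2, 4, 5, 6, 7}, leaving only 3.
Round 1, table 4: round 1 has {3, 7} and table 4 has {1, 2, 3, 4, 6, 7}, leaving only 5.
Round 1, table 1: round 1 has {3, 5, 7} and table 1 has {1, 2, 3, 6, 7}, leaving only 4.
Round 1, table 3: round 1 has {3, 4, 5, 7} and table 3 has {1, 2, 3, 7}, leaving only 6.
Round 1, table 5: round 1 has {3, 4, 5, 6, 7} and table 5 has {2, 3, 4, 5, 6, 7}, leaving only 1.
Round 1, table 7: round 1 has {1, 3, 4, 5, 6, 7} and table 7 has {1, 3, 6, 7}, leaving only 2.
So round 1 reads: 4 3 6 5 1 7 2.

4 3 6 5 1 7 2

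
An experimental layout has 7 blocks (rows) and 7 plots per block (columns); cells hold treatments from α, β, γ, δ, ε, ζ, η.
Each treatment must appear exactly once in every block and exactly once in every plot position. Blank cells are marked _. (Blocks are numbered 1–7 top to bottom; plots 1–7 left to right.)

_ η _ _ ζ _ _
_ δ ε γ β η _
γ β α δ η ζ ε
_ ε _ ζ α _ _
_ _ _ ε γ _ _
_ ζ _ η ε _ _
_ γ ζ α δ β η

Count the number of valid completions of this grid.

Block 1, plot 1: eliminating its block and plot leaves {α, β, δ, ε}.
Block 1, plot 3: eliminating its block and plot leaves {β, γ, δ}.
Block 1, plot 4: eliminating its block and plot leaves {β}.
Block 1, plot 6: eliminating its block and plot leaves {α, γ, δ, ε}.
Block 1, plot 7: eliminating its block and plot leaves {α, β, γ, δ}.
Block 2, plot 1: eliminating its block and plot leaves {α, ζ}.
Block 2, plot 7: eliminating its block and plot leaves {α, ζ}.
Block 4, plot 1: eliminating its block and plot leaves {β, δ, η}.
Block 4, plot 3: eliminating its block and plot leaves {β, γ, δ, η}.
Block 4, plot 6: eliminating its block and plot leaves {γ, δ}.
Block 4, plot 7: eliminating its block and plot leaves {β, γ, δ}.
Block 5, plot 1: eliminating its block and plot leaves {α, β, δ, ζ, η}.
Block 5, plot 2: eliminating its block and plot leaves {α}.
Block 5, plot 3: eliminating its block and plot leaves {β, δ, η}.
Block 5, plot 6: eliminating its block and plot leaves {α, δ}.
Block 5, plot 7: eliminating its block and plot leaves {α, β, δ, ζ}.
Block 6, plot 1: eliminating its block and plot leaves {α, β, δ}.
Block 6, plot 3: eliminating its block and plot leaves {β, γ, δ}.
Block 6, plot 6: eliminating its block and plot leaves {α, γ, δ}.
Block 6, plot 7: eliminating its block and plot leaves {α, β, γ, δ}.
Block 7, plot 1: eliminating its block and plot leaves {ε}.
Enumerating the assignments across these blanks that avoid any block or plot repeat gives 6 completions.

6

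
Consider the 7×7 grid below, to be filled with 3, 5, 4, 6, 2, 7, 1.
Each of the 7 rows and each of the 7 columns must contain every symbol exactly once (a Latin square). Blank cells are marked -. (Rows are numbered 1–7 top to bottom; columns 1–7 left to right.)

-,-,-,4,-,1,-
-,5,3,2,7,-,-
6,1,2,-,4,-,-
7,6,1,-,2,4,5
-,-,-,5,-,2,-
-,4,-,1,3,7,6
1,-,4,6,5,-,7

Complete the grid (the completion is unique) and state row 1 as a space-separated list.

5 3 7 4 6 1 2

Row 1, column 5: row 1 has {4, 1} and column 5 has {3, 5, 4, 2, 7}, leaving only 6.
Row 2, column 1: row 2 has {3, 5, 2, 7} and column 1 has {6, 7, 1}, leaving only 4.
Row 2, column 6: row 2 has {3, 5, 4, 2, 7} and column 6 has {4, 2, 7, 1}, leaving only 6.
Row 2, column 7: row 2 has {3, 5, 4, 6, 2, 7} and column 7 has {5, 6, 7}, leaving only 1.
Row 3, column 7: row 3 has {4, 6, 2, 1} and column 7 has {5, 6, 7, 1}, leaving only 3.
Row 1, column 7: row 1 has {4, 6, 1} and column 7 has {3, 5, 6, 7, 1}, leaving only 2.
Row 3, column 4: row 3 has {3, 4, 6, 2, 1} and column 4 has {5, 4, 6, 2, 1}, leaving only 7.
Row 3, column 6: row 3 has {3, 4, 6, 2, 7, 1} and column 6 has {4, 6, 2, 7, 1}, leaving only 5.
Row 4, column 4: row 4 has {5, 4, 6, 2, 7, 1} and column 4 has {5, 4, 6, 2, 7, 1}, leaving only 3.
Row 5, column 1: row 5 has {5, 2} and column 1 has {4, 6, 7, 1}, leaving only 3.
Row 1, column 1: row 1 has {4, 6, 2, 1} and column 1 has {3, 4, 6, 7, 1}, leaving only 5.
Row 1, column 3: row 1 has {5, 4, 6, 2, 1} and column 3 has {3, 4, 2, 1}, leaving only 7.
Row 1, column 2: row 1 has {5, 4, 6, 2, 7, 1} and column 2 has {5, 4, 6, 1}, leaving only 3.
So row 1 reads: 5 3 7 4 6 1 2.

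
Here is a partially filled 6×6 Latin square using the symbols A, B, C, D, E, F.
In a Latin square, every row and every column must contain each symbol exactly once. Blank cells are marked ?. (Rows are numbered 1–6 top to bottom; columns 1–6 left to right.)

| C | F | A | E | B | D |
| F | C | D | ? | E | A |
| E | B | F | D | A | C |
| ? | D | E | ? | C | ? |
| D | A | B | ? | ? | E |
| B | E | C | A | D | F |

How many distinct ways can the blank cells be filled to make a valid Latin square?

Row 2, column 4: eliminating its row and column leaves {B}.
Row 4, column 1: eliminating its row and column leaves {A}.
Row 4, column 4: eliminating its row and column leaves {B, F}.
Row 4, column 6: eliminating its row and column leaves {B}.
Row 5, column 4: eliminating its row and column leaves {C, F}.
Row 5, column 5: eliminating its row and column leaves {F}.
Only one assignment across all blanks avoids any row or column repeat, giving 1 completion.

1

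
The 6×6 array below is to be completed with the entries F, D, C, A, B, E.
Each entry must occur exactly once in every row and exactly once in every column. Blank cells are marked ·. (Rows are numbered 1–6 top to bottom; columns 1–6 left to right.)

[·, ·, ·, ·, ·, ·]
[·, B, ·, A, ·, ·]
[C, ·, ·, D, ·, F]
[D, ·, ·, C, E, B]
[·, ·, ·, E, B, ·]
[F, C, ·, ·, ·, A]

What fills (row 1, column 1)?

Row 2, column 1: row 2 has {A, B} and column 1 has {F, D, C}, leaving only E.
Row 3, column 5: row 3 has {F, D, C} and column 5 has {B, E}, leaving only A.
Row 3, column 2: row 3 has {F, D, C, A} and column 2 has {C, B}, leaving only E.
Row 3, column 3: row 3 has {F, D, C, A, E} and column 3 has {}, leaving only B.
Row 5, column 1: row 5 has {B, E} and column 1 has {F, D, C, E}, leaving only A.
Row 1 already has {} and column 1 already has {F, D, C, A, E}, so row 1, column 1 must be B.

B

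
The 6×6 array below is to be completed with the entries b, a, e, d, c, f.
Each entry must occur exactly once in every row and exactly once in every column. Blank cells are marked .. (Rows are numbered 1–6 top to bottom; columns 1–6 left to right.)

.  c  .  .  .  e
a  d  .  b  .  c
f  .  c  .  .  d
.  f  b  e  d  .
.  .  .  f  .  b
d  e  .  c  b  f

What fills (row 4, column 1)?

c

Row 4 already has {b, e, d, f} and column 1 already has {a, d, f}, so row 4, column 1 must be c.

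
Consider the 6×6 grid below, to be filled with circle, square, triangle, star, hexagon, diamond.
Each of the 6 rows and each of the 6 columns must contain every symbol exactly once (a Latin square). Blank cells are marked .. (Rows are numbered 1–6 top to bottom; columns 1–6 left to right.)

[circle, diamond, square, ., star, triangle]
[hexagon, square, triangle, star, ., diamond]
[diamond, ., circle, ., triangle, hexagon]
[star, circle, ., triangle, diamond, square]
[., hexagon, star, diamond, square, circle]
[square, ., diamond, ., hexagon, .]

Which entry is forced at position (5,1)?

Row 5 already has {circle, square, star, hexagon, diamond} and column 1 already has {circle, square, star, hexagon, diamond}, so row 5, column 1 must be triangle.

triangle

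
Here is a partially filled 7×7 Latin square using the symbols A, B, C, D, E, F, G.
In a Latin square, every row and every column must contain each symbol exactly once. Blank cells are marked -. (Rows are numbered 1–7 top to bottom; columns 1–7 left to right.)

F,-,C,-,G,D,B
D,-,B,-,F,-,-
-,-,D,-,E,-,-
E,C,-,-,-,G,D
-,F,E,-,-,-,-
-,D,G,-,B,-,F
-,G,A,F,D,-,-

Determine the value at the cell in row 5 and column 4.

Row 4, column 3: row 4 has {C, D, E, G} and column 3 has {A, B, C, D, E, G}, leaving only F.
Row 4, column 5: row 4 has {C, D, E, F, G} and column 5 has {B, D, E, F, G}, leaving only A.
Row 4, column 4: row 4 has {A, C, D, E, F, G} and column 4 has {F}, leaving only B.
Row 5, column 5: row 5 has {E, F} and column 5 has {A, B, D, E, F, G}, leaving only C.
Row 5, column 4 is narrowed to {A, D, G}.
If it were A, then row 5, column 7 would be left with no valid symbol.
If it were G, then row 5, column 6 would be left with no valid symbol.
So row 5, column 4 must be D.

D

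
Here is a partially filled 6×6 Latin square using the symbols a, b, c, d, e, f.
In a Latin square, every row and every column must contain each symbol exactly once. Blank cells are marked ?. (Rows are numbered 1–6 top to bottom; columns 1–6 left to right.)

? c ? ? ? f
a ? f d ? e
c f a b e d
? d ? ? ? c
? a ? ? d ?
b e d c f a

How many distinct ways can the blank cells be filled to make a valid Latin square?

Row 1, column 1: eliminating its row and column leaves {d, e}.
Row 1, column 3: eliminating its row and column leaves {b, e}.
Row 1, column 4: eliminating its row and column leaves {a, e}.
Row 1, column 5: eliminating its row and column leaves {a, b}.
Row 2, column 2: eliminating its row and column leaves {b}.
Row 2, column 5: eliminating its row and column leaves {b, c}.
Row 4, column 1: eliminating its row and column leaves {e, f}.
Row 4, column 3: eliminating its row and column leaves {b, e}.
Row 4, column 4: eliminating its row and column leaves {a, e, f}.
Row 4, column 5: eliminating its row and column leaves {a, b}.
Row 5, column 1: eliminating its row and column leaves {e, f}.
Row 5, column 3: eliminating its row and column leaves {b, c, e}.
Row 5, column 4: eliminating its row and column leaves {e, f}.
Row 5, column 6: eliminating its row and column leaves {b}.
Enumerating the assignments across these blanks that avoid any row or column repeat gives 3 completions.

3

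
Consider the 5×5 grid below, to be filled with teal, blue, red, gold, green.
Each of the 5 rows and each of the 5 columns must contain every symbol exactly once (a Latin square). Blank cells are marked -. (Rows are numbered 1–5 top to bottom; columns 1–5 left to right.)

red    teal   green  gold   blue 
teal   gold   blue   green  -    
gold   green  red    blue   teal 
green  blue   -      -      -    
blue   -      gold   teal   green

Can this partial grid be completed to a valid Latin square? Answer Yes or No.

No row or column among the givens repeats a symbol, and propagating forced cells runs into no contradiction.
One valid completion exists (for instance, red teal green gold blue / teal gold blue green red / gold green red blue teal / green blue teal red gold / blue red gold teal green).

Yes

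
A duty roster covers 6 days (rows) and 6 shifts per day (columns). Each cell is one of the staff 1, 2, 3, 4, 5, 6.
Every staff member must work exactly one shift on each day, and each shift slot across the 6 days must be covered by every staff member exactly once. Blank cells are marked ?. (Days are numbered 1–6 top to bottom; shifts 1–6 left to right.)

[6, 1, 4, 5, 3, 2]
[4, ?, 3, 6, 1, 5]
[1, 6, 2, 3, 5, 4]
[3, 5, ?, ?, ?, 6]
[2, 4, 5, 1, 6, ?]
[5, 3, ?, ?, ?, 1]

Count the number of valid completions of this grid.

Day 2, shift 2: eliminating its day and shift leaves {2}.
Day 4, shift 3: eliminating its day and shift leaves {1}.
Day 4, shift 4: eliminating its day and shift leaves {2, 4}.
Day 4, shift 5: eliminating its day and shift leaves {2, 4}.
Day 5, shift 6: eliminating its day and shift leaves {3}.
Day 6, shift 3: eliminating its day and shift leaves {6}.
Day 6, shift 4: eliminating its day and shift leaves {2, 4}.
Day 6, shift 5: eliminating its day and shift leaves {2, 4}.
Enumerating the assignments across these blanks that avoid any day or shift repeat gives 2 completions.

2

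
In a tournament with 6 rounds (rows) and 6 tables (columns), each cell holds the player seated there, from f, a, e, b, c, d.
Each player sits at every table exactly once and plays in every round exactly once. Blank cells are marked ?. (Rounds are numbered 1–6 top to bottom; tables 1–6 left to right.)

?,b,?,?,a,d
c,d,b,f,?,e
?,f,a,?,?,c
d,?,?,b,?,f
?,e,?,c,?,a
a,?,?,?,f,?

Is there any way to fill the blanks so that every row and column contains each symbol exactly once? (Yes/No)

Round 2, table 5: round 2 together with table 5 already contain {f, a, e, b, c, d} — every symbol — so nothing can go there. The grid has no valid completion.

No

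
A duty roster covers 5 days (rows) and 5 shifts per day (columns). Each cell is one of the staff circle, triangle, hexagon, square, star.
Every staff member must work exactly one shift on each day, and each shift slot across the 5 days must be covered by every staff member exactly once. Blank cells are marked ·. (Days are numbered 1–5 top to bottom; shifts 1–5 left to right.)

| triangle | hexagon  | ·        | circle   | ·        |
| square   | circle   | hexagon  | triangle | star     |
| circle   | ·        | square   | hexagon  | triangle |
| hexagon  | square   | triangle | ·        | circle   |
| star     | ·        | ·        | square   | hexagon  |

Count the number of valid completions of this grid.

Day 1, shift 3: eliminating its day and shift leaves {star}.
Day 1, shift 5: eliminating its day and shift leaves {square}.
Day 3, shift 2: eliminating its day and shift leaves {star}.
Day 4, shift 4: eliminating its day and shift leaves {star}.
Day 5, shift 2: eliminating its day and shift leaves {triangle}.
Day 5, shift 3: eliminating its day and shift leaves {circle}.
Only one assignment across all blanks avoids any day or shift repeat, giving 1 completion.

1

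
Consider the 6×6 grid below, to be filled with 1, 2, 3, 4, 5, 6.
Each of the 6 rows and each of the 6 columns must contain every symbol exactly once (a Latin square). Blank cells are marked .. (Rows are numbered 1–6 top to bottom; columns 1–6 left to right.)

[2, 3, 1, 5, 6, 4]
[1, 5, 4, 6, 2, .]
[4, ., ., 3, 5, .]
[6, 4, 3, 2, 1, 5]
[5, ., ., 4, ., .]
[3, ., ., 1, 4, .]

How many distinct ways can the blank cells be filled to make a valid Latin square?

4

Row 2, column 6: eliminating its row and column leaves {3}.
Row 3, column 2: eliminating its row and column leaves {1, 2, 6}.
Row 3, column 3: eliminating its row and column leaves {2, 6}.
Row 3, column 6: eliminating its row and column leaves {1, 2, 6}.
Row 5, column 2: eliminating its row and column leaves {1, 2, 6}.
Row 5, column 3: eliminating its row and column leaves {2, 6}.
Row 5, column 5: eliminating its row and column leaves {3}.
Row 5, column 6: eliminating its row and column leaves {1, 2, 3, 6}.
Row 6, column 2: eliminating its row and column leaves {2, 6}.
Row 6, column 3: eliminating its row and column leaves {2, 5, 6}.
Row 6, column 6: eliminating its row and column leaves {2, 6}.
Enumerating the assignments across these blanks that avoid any row or column repeat gives 4 completions.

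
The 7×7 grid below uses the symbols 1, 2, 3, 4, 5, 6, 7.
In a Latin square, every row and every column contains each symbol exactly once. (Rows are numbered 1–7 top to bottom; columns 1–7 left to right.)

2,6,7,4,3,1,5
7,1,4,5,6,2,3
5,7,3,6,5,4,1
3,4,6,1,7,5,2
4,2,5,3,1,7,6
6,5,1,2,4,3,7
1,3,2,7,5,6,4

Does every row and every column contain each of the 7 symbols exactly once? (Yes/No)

No

Column 5 contains 5 twice (at rows 3 and 7), so it is not a permutation.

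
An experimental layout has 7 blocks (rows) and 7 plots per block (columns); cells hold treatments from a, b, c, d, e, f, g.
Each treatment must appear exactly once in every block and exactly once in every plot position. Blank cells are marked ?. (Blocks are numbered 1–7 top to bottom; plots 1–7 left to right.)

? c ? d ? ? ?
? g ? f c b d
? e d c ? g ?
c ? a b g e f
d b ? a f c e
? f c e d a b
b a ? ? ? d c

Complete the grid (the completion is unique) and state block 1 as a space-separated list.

e c b d a f g

Block 1, plot 6: block 1 has {c, d} and plot 6 has {a, b, c, d, e, g}, leaving only f.
Block 2, plot 3: block 2 has {b, c, d, f, g} and plot 3 has {a, c, d}, leaving only e.
Block 2, plot 1: block 2 has {b, c, d, e, f, g} and plot 1 has {b, c, d}, leaving only a.
Block 3, plot 1: block 3 has {c, d, e, g} and plot 1 has {a, b, c, d}, leaving only f.
Block 3, plot 7: block 3 has {c, d, e, f, g} and plot 7 has {b, c, d, e, f}, leaving only a.
Block 1, plot 7: block 1 has {c, d, f} and plot 7 has {a, b, c, d, e, f}, leaving only g.
Block 1, plot 1: block 1 has {c, d, f, g} and plot 1 has {a, b, c, d, f}, leaving only e.
Block 1, plot 3: block 1 has {c, d, e, f, g} and plot 3 has {a, c, d, e}, leaving only b.
Block 1, plot 5: block 1 has {b, c, d, e, f, g} and plot 5 has {c, d, f, g}, leaving only a.
So block 1 reads: e c b d a f g.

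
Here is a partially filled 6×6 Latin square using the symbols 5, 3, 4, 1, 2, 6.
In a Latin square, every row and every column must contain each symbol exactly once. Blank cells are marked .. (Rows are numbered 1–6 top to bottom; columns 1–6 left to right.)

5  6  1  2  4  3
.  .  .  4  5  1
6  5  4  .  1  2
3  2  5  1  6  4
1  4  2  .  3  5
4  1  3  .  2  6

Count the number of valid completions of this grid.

Row 2, column 1: eliminating its row and column leaves {2}.
Row 2, column 2: eliminating its row and column leaves {3}.
Row 2, column 3: eliminating its row and column leaves {6}.
Row 3, column 4: eliminating its row and column leaves {3}.
Row 5, column 4: eliminating its row and column leaves {6}.
Row 6, column 4: eliminating its row and column leaves {5}.
Only one assignment across all blanks avoids any row or column repeat, giving 1 completion.

1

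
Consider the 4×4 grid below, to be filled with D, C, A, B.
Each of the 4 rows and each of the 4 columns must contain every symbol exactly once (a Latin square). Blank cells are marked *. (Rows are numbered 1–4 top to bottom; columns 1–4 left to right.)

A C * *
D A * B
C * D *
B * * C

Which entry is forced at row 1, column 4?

Row 1 already has {C, A} and column 4 already has {C, B}, so row 1, column 4 must be D.

D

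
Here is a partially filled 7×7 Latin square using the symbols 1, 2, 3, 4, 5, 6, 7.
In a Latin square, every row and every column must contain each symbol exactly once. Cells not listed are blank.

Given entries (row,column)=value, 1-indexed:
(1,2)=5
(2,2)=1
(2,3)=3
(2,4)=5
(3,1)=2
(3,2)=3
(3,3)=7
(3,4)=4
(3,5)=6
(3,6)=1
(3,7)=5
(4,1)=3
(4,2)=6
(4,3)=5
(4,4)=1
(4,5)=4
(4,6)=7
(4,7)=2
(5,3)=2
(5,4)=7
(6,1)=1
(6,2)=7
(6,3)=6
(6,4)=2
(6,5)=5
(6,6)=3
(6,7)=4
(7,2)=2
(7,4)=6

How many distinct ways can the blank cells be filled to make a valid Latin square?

9

Row 1, column 1: eliminating its row and column leaves {4, 6, 7}.
Row 1, column 3: eliminating its row and column leaves {1, 4}.
Row 1, column 4: eliminating its row and column leaves {3}.
Row 1, column 5: eliminating its row and column leaves {1, 2, 3, 7}.
Row 1, column 6: eliminating its row and column leaves {2, 4, 6}.
Row 1, column 7: eliminating its row and column leaves {1, 3, 6, 7}.
Row 2, column 1: eliminating its row and column leaves {4, 6, 7}.
Row 2, column 5: eliminating its row and column leaves {2, 7}.
Row 2, column 6: eliminating its row and column leaves {2, 4, 6}.
Row 2, column 7: eliminating its row and column leaves {6, 7}.
Row 5, column 1: eliminating its row and column leaves {4, 5, 6}.
Row 5, column 2: eliminating its row and column leaves {4}.
Row 5, column 5: eliminating its row and column leaves {1, 3}.
Row 5, column 6: eliminating its row and column leaves {4, 5, 6}.
Row 5, column 7: eliminating its row and column leaves {1, 3, 6}.
Row 7, column 1: eliminating its row and column leaves {4, 5, 7}.
Row 7, column 3: eliminating its row and column leaves {1, 4}.
Row 7, column 5: eliminating its row and column leaves {1, 3, 7}.
Row 7, column 6: eliminating its row and column leaves {4, 5}.
Row 7, column 7: eliminating its row and column leaves {1, 3, 7}.
Enumerating the assignments across these blanks that avoid any row or column repeat gives 9 completions.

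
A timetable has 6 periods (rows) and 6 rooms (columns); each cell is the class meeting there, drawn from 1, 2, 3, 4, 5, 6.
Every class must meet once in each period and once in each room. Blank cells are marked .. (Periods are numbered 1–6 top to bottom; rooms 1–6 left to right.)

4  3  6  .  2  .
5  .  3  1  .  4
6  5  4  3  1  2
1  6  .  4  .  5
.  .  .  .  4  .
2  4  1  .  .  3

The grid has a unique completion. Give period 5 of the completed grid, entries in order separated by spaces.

Period 5, room 1: period 5 has {4} and room 1 has {1, 2, 4, 5, 6}, leaving only 3.
Period 1, room 4: period 1 has {2, 3, 4, 6} and room 4 has {1, 3, 4}, leaving only 5.
Period 1, room 6: period 1 has {2, 3, 4, 5, 6} and room 6 has {2, 3, 4, 5}, leaving only 1.
Period 5, room 6: period 5 has {3, 4} and room 6 has {1, 2, 3, 4, 5}, leaving only 6.
Period 5, room 4: period 5 has {3, 4, 6} and room 4 has {1, 3, 4, 5}, leaving only 2.
Period 5, room 2: period 5 has {2, 3, 4, 6} and room 2 has {3, 4, 5, 6}, leaving only 1.
Period 5, room 3: period 5 has {1, 2, 3, 4, 6} and room 3 has {1, 3, 4, 6}, leaving only 5.
So period 5 reads: 3 1 5 2 4 6.

3 1 5 2 4 6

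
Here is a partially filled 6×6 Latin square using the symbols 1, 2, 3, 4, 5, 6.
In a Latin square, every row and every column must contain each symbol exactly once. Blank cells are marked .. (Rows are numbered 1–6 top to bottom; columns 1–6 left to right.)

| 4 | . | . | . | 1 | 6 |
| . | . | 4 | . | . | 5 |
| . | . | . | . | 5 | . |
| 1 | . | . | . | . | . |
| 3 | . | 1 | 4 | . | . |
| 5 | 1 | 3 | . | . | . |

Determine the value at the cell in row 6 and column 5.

2

Row 5, column 6: row 5 has {1, 3, 4} and column 6 has {5, 6}, leaving only 2.
Row 5, column 5: row 5 has {1, 2, 3, 4} and column 5 has {1, 5}, leaving only 6.
Row 5, column 2: row 5 has {1, 2, 3, 4, 6} and column 2 has {1}, leaving only 5.
Row 6, column 6: row 6 has {1, 3, 5} and column 6 has {2, 5, 6}, leaving only 4.
Row 6 already has {1, 3, 4, 5} and column 5 already has {1, 5, 6}, so row 6, column 5 must be 2.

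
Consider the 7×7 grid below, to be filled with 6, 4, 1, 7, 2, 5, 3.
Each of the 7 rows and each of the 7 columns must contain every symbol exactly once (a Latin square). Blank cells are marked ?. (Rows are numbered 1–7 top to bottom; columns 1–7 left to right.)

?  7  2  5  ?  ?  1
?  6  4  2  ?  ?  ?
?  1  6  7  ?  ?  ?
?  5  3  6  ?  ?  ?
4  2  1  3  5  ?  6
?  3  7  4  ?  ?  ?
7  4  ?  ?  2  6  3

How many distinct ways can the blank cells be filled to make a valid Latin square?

14

Row 1, column 1: eliminating its row and column leaves {6, 3}.
Row 1, column 5: eliminating its row and column leaves {6, 4, 3}.
Row 1, column 6: eliminating its row and column leaves {4, 3}.
Row 2, column 1: eliminating its row and column leaves {1, 5, 3}.
Row 2, column 5: eliminating its row and column leaves {1, 7, 3}.
Row 2, column 6: eliminating its row and column leaves {1, 7, 5, 3}.
Row 2, column 7: eliminating its row and column leaves {7, 5}.
Row 3, column 1: eliminating its row and column leaves {2, 5, 3}.
Row 3, column 5: eliminating its row and column leaves {4, 3}.
Row 3, column 6: eliminating its row and column leaves {4, 2, 5, 3}.
Row 3, column 7: eliminating its row and column leaves {4, 2, 5}.
Row 4, column 1: eliminating its row and column leaves {1, 2}.
Row 4, column 5: eliminating its row and column leaves {4, 1, 7}.
Row 4, column 6: eliminating its row and column leaves {4, 1, 7, 2}.
Row 4, column 7: eliminating its row and column leaves {4, 7, 2}.
Row 5, column 6: eliminating its row and column leaves {7}.
Row 6, column 1: eliminating its row and column leaves {6, 1, 2, 5}.
Row 6, column 5: eliminating its row and column leaves {6, 1}.
Row 6, column 6: eliminating its row and column leaves {1, 2, 5}.
Row 6, column 7: eliminating its row and column leaves {2, 5}.
Row 7, column 3: eliminating its row and column leaves {5}.
Row 7, column 4: eliminating its row and column leaves {1}.
Enumerating the assignments across these blanks that avoid any row or column repeat gives 14 completions.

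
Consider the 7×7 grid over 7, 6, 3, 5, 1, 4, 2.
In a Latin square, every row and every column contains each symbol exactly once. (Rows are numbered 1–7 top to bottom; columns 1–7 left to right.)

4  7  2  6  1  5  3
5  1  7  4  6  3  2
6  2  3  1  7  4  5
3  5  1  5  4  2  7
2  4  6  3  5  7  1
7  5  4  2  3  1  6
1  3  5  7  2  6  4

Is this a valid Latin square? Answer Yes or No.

Column 2 contains 5 twice (at rows 4 and 6), so it is not a permutation.

No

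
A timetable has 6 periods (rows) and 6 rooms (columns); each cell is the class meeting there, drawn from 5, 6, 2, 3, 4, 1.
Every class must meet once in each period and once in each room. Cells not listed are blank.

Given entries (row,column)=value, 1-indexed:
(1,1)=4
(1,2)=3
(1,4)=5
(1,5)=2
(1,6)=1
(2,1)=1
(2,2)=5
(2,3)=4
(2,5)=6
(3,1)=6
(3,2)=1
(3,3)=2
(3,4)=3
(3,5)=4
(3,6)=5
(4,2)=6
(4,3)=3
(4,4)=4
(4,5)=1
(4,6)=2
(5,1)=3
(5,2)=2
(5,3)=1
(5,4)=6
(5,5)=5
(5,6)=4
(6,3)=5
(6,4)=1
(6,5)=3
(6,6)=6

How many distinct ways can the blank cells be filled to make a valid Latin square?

Period 1, room 3: eliminating its period and room leaves {6}.
Period 2, room 4: eliminating its period and room leaves {2}.
Period 2, room 6: eliminating its period and room leaves {3}.
Period 4, room 1: eliminating its period and room leaves {5}.
Period 6, room 1: eliminating its period and room leaves {2}.
Period 6, room 2: eliminating its period and room leaves {4}.
Only one assignment across all blanks avoids any period or room repeat, giving 1 completion.

1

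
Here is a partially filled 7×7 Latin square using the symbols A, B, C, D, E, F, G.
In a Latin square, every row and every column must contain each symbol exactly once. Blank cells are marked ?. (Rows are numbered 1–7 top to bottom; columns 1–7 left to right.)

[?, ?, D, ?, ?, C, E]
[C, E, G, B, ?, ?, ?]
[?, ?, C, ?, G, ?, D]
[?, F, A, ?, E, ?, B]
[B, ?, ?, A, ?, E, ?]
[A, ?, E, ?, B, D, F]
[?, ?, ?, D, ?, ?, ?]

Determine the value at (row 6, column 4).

G

Row 2, column 7: row 2 has {B, C, E, G} and column 7 has {B, D, E, F}, leaving only A.
Row 2, column 6: row 2 has {A, B, C, E, G} and column 6 has {C, D, E}, leaving only F.
Row 2, column 5: row 2 has {A, B, C, E, F, G} and column 5 has {B, E, G}, leaving only D.
Row 4, column 6: row 4 has {A, B, E, F} and column 6 has {C, D, E, F}, leaving only G.
Row 4, column 1: row 4 has {A, B, E, F, G} and column 1 has {A, B, C}, leaving only D.
Row 4, column 4: row 4 has {A, B, D, E, F, G} and column 4 has {A, B, D}, leaving only C.
Row 6 already has {A, B, D, E, F} and column 4 already has {A, B, C, D}, so row 6, column 4 must be G.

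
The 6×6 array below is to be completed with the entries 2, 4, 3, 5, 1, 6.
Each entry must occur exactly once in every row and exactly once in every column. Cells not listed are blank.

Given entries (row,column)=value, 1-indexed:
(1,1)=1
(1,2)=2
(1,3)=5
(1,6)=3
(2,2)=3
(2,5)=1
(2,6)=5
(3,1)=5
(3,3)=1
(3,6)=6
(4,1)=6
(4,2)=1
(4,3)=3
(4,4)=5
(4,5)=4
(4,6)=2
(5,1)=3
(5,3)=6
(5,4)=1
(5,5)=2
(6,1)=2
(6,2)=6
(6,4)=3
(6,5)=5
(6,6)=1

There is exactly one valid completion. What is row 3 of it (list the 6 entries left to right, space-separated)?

5 4 1 2 3 6

Row 3, column 2: row 3 has {5, 1, 6} and column 2 has {2, 3, 1, 6}, leaving only 4.
Row 3, column 4: row 3 has {4, 5, 1, 6} and column 4 has {3, 5, 1}, leaving only 2.
Row 3, column 5: row 3 has {2, 4, 5, 1, 6} and column 5 has {2, 4, 5, 1}, leaving only 3.
So row 3 reads: 5 4 1 2 3 6.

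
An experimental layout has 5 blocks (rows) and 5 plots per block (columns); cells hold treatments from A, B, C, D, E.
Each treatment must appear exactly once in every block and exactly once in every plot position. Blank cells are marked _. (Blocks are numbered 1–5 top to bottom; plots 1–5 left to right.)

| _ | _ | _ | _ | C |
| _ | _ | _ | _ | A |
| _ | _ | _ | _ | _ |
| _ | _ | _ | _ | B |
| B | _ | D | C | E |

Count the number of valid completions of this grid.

56

Block 1, plot 1: eliminating its block and plot leaves {A, D, E}.
Block 1, plot 2: eliminating its block and plot leaves {A, B, D, E}.
Block 1, plot 3: eliminating its block and plot leaves {A, B, E}.
Block 1, plot 4: eliminating its block and plot leaves {A, B, D, E}.
Block 2, plot 1: eliminating its block and plot leaves {C, D, E}.
Block 2, plot 2: eliminating its block and plot leaves {B, C, D, E}.
Block 2, plot 3: eliminating its block and plot leaves {B, C, E}.
Block 2, plot 4: eliminating its block and plot leaves {B, D, E}.
Block 3, plot 1: eliminating its block and plot leaves {A, C, D, E}.
Block 3, plot 2: eliminating its block and plot leaves {A, B, C, D, E}.
Block 3, plot 3: eliminating its block and plot leaves {A, B, C, E}.
Block 3, plot 4: eliminating its block and plot leaves {A, B, D, E}.
Block 3, plot 5: eliminating its block and plot leaves {D}.
Block 4, plot 1: eliminating its block and plot leaves {A, C, D, E}.
Block 4, plot 2: eliminating its block and plot leaves {A, C, D, E}.
Block 4, plot 3: eliminating its block and plot leaves {A, C, E}.
Block 4, plot 4: eliminating its block and plot leaves {A, D, E}.
Block 5, plot 2: eliminating its block and plot leaves {A}.
Enumerating the assignments across these blanks that avoid any block or plot repeat gives 56 completions.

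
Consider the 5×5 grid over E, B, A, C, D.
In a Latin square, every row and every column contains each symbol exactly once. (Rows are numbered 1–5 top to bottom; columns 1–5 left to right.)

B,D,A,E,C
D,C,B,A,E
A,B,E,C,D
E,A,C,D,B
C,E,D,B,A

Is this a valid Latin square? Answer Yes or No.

Each row is a permutation of the 5 symbols, and so is each column.

Yes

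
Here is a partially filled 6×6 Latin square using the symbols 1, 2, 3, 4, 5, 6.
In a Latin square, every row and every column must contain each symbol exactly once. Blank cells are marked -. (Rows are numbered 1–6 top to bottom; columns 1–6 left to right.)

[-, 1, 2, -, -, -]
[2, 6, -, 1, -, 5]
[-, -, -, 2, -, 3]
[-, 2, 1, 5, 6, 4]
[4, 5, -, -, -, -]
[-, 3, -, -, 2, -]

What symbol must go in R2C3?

Row 1, column 6: row 1 has {1, 2} and column 6 has {3, 4, 5}, leaving only 6.
Row 3, column 2: row 3 has {2, 3} and column 2 has {1, 2, 3, 5, 6}, leaving only 4.
Row 4, column 1: row 4 has {1, 2, 4, 5, 6} and column 1 has {2, 4}, leaving only 3.
Row 1, column 1: row 1 has {1, 2, 6} and column 1 has {2, 3, 4}, leaving only 5.
Row 6, column 6: row 6 has {2, 3} and column 6 has {3, 4, 5, 6}, leaving only 1.
Row 5, column 6: row 5 has {4, 5} and column 6 has {1, 3, 4, 5, 6}, leaving only 2.
Row 6, column 1: row 6 has {1, 2, 3} and column 1 has {2, 3, 4, 5}, leaving only 6.
Row 3, column 1: row 3 has {2, 3, 4} and column 1 has {2, 3, 4, 5, 6}, leaving only 1.
Row 3, column 5: row 3 has {1, 2, 3, 4} and column 5 has {2, 6}, leaving only 5.
Row 3, column 3: row 3 has {1, 2, 3, 4, 5} and column 3 has {1, 2}, leaving only 6.
Row 5, column 3: row 5 has {2, 4, 5} and column 3 has {1, 2, 6}, leaving only 3.
Row 2 already has {1, 2, 5, 6} and column 3 already has {1, 2, 3, 6}, so row 2, column 3 must be 4.

4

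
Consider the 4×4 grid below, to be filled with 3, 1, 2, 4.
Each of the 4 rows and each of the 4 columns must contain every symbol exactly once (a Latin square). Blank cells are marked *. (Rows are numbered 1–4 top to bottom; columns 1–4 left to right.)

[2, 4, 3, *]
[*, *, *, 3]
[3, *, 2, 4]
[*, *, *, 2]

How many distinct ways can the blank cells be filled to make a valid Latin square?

Row 1, column 4: eliminating its row and column leaves {1}.
Row 2, column 1: eliminating its row and column leaves {1, 4}.
Row 2, column 2: eliminating its row and column leaves {1, 2}.
Row 2, column 3: eliminating its row and column leaves {1, 4}.
Row 3, column 2: eliminating its row and column leaves {1}.
Row 4, column 1: eliminating its row and column leaves {1, 4}.
Row 4, column 2: eliminating its row and column leaves {3, 1}.
Row 4, column 3: eliminating its row and column leaves {1, 4}.
Enumerating the assignments across these blanks that avoid any row or column repeat gives 2 completions.

2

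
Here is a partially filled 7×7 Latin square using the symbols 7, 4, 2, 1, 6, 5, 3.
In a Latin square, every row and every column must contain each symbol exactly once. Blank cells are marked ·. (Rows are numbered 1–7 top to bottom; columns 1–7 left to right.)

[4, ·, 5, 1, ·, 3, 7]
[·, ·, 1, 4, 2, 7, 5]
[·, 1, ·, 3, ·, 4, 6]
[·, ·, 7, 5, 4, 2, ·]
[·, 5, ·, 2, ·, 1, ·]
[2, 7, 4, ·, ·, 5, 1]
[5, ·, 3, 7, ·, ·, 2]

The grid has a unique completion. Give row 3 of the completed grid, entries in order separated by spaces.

7 1 2 3 5 4 6

Row 3, column 1: row 3 has {4, 1, 6, 3} and column 1 has {4, 2, 5}, leaving only 7.
Row 3, column 3: row 3 has {7, 4, 1, 6, 3} and column 3 has {7, 4, 1, 5, 3}, leaving only 2.
Row 3, column 5: row 3 has {7, 4, 2, 1, 6, 3} and column 5 has {4, 2}, leaving only 5.
So row 3 reads: 7 1 2 3 5 4 6.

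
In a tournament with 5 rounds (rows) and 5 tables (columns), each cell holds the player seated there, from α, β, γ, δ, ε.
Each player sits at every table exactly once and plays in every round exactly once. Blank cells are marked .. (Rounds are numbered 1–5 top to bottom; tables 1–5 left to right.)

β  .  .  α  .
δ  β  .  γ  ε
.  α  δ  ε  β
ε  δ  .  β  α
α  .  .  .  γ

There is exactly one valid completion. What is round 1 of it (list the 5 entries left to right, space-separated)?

β γ ε α δ

Round 1, table 5: round 1 has {α, β} and table 5 has {α, β, γ, ε}, leaving only δ.
Round 2, table 3: round 2 has {β, γ, δ, ε} and table 3 has {δ}, leaving only α.
Round 3, table 1: round 3 has {α, β, δ, ε} and table 1 has {α, β, δ, ε}, leaving only γ.
Round 4, table 3: round 4 has {α, β, δ, ε} and table 3 has {α, δ}, leaving only γ.
Round 1, table 3: round 1 has {α, β, δ} and table 3 has {α, γ, δ}, leaving only ε.
Round 1, table 2: round 1 has {α, β, δ, ε} and table 2 has {α, β, δ}, leaving only γ.
So round 1 reads: β γ ε α δ.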